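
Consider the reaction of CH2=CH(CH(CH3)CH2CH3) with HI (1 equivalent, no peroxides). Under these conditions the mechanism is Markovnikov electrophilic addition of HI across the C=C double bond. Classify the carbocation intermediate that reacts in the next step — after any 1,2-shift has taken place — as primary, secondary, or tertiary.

tertiary

Step 1: Protonation of the alkene by HI: the π bond acts as the nucleophile and picks up H⁺, giving the more stable (Markovnikov) secondary carbocation. The H–I bond breaks heterolytically, releasing I⁻.
Step 2: Carbocation rearrangement: a 1,2-hydride shift from the adjacent sec-butyl carbon converts the initially-formed secondary cation into the more stable tertiary cation.
The cation rearranges from secondary to tertiary via a 1,2-hydride shift from the adjacent sec-butyl carbon; the tertiary cation is what reacts next.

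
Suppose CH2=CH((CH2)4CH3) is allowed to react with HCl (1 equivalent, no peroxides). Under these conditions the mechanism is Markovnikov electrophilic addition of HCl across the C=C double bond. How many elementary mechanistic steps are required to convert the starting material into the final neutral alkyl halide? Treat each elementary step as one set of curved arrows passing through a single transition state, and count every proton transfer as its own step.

2

Step 1: Protonation of the alkene by HCl: the π bond acts as the nucleophile and picks up H⁺, giving the more stable (Markovnikov) secondary carbocation. The H–Cl bond breaks heterolytically, releasing Cl⁻.
(No 1,2-shift: no single shift to an adjacent carbon would give a more stable cation.)
Step 2: Nucleophilic attack by Cl⁻ on the carbocation completes the addition, giving R–Cl.
Total: 2 elementary steps.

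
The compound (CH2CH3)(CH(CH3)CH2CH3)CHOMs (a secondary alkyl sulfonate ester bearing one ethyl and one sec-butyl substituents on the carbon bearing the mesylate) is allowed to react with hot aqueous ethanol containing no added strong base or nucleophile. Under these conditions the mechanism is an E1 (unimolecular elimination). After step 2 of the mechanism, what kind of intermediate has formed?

tertiary carbocation

Step 1: Rate-determining heterolysis of the C–O bond gives MsO⁻ and a secondary carbocation.
Step 2: Carbocation rearrangement: a 1,2-hydride shift from the adjacent sec-butyl carbon converts the initially-formed secondary cation into the more stable tertiary cation.
After step 2 the species present is a tertiary carbocation.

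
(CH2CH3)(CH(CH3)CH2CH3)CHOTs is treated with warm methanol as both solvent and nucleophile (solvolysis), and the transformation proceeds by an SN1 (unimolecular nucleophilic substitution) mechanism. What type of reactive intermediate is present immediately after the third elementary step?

oxonium ion

Step 1: The C–O bond breaks with both electrons going to the tosylate; TsO⁻ leaves and a secondary carbocation remains.
Step 2: Carbocation rearrangement: a 1,2-hydride shift from the adjacent sec-butyl carbon converts the initially-formed secondary cation into the more stable tertiary cation.
Step 3: A lone pair on the oxygen of CH3OH attacks the carbocation, forming a new C–O σ-bond and an oxonium ion.
After step 3 the species present is an oxonium ion.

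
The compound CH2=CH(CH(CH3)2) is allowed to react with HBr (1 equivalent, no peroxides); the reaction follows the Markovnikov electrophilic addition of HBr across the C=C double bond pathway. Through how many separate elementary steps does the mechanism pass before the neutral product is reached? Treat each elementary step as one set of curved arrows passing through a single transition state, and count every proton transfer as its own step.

Step 1: Protonation of the alkene by HBr: the π bond acts as the nucleophile and picks up H⁺, giving the more stable (Markovnikov) secondary carbocation. The H–Br bond breaks heterolytically, releasing Br⁻.
Step 2: A 1,2-hydride shift from the adjacent isopropyl carbon moves the positive charge from the secondary centre to an adjacent carbon, generating a more stable tertiary carbocation.
Step 3: Br⁻ captures the cation: a lone pair on Br⁻ fills the empty p orbital, producing the alkyl halide product.
Total: 3 elementary steps.

3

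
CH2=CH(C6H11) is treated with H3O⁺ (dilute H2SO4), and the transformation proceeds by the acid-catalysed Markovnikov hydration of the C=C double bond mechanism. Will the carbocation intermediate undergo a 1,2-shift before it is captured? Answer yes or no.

The first-formed carbocation is secondary.
The adjacent cyclohexyl carbon already bears 2 other carbon substituents and has a hydrogen to migrate; after a 1,2-hydride shift from that carbon the positive charge sits on a tertiary centre.
Tertiary is more stable than secondary, so the shift occurs.

yes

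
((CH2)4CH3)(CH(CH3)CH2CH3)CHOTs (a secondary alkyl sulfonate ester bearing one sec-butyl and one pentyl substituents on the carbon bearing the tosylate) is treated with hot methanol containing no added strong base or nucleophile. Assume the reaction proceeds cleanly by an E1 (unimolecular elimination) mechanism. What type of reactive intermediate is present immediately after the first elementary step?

Step 1: Rate-determining heterolysis of the C–O bond gives TsO⁻ and a secondary carbocation.
After step 1 the species present is a secondary carbocation.

secondary carbocation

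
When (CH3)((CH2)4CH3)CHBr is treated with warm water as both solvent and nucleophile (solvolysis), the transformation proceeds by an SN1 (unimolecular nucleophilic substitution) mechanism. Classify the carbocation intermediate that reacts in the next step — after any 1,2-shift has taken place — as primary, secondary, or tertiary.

secondary

Step 1: Rate-determining heterolysis of the C–Br bond gives Br⁻ and a secondary carbocation.
No single 1,2-shift to an adjacent carbon would give a more-substituted cation, so no rearrangement occurs.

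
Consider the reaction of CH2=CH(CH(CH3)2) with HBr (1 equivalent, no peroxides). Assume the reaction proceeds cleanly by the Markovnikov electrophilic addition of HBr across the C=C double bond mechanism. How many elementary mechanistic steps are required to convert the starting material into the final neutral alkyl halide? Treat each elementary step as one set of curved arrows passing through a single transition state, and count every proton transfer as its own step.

Step 1: The π electrons of the C=C bond attack a proton of HBr; Markovnikov addition places the new C–H on the less-substituted alkene carbon, so the positive charge ends up on the more-substituted carbon — a secondary carbocation. The H–Br bond breaks heterolytically, releasing Br⁻.
Step 2: A hydride (H with its bonding pair) migrates from the adjacent isopropyl carbon to the cationic centre — a 1,2-hydride shift — upgrading the secondary cation to a tertiary one.
Step 3: The Br⁻ anion donates a lone pair to the carbocation, forming the new C–Br σ-bond and giving the neutral alkyl halide.
Total: 3 elementary steps.

3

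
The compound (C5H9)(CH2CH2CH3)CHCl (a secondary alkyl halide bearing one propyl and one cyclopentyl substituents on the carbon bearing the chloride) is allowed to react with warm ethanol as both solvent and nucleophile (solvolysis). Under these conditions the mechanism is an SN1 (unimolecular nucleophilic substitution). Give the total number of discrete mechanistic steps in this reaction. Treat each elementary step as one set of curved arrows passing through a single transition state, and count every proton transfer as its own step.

4

Step 1: The C–Cl bond breaks with both electrons going to the chloride; Cl⁻ leaves and a secondary carbocation remains.
Step 2: A 1,2-hydride shift from the adjacent cyclopentyl carbon moves the positive charge from the secondary centre to an adjacent carbon, generating a more stable tertiary carbocation.
Step 3: Nucleophilic capture: the oxygen of CH3CH2OH bonds to the cationic carbon, producing an oxonium-ion intermediate.
Step 4: Proton transfer from the O–H of the oxonium ion to a solvent molecule delivers the neutral ether.
Total: 4 elementary steps.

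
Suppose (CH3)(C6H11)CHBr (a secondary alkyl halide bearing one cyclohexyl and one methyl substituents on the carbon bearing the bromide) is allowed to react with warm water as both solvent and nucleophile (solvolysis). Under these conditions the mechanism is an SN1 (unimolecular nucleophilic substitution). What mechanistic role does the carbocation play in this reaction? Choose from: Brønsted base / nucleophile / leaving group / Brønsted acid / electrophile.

electrophile

Step 3: Nucleophilic capture: the oxygen of H2O bonds to the cationic carbon, producing an oxonium-ion intermediate.
The carbocation accepts an electron pair into an empty or π* orbital — it is the electrophile.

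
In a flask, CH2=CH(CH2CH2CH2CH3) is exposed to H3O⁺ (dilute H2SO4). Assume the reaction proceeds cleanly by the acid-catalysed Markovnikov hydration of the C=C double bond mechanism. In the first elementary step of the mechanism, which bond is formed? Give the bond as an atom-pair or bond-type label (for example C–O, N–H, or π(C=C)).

C–H

Step 1: The π electrons of the C=C bond attack a proton of H3O⁺; Markovnikov addition places the new C–H on the less-substituted alkene carbon, so the positive charge ends up on the more-substituted carbon — a secondary carbocation. H2O is released.
The bond formed in this step is the C–H bond.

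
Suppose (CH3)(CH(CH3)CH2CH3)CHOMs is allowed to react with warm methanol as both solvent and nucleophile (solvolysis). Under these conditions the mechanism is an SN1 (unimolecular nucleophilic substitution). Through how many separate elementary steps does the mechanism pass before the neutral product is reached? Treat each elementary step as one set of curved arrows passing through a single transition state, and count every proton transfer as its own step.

4

Step 1: Ionisation: the C–O σ-bond cleaves heterolytically; both bonding electrons depart with MsO⁻, leaving a secondary carbocation at the α-carbon.
Step 2: A hydride (H with its bonding pair) migrates from the adjacent sec-butyl carbon to the cationic centre — a 1,2-hydride shift — upgrading the secondary cation to a tertiary one.
Step 3: CH3OH donates an oxygen lone pair into the empty p orbital of the cation, giving a protonated ether (an oxonium ion).
Step 4: Deprotonation of the oxonium oxygen by solvent methanol yields the neutral ether.
Total: 4 elementary steps.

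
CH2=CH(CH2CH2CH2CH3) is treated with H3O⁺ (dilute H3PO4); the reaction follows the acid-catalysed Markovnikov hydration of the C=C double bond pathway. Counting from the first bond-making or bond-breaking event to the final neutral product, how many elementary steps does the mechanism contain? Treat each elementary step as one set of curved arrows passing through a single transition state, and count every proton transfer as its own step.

Step 1: Electrophilic addition begins with the π(C=C) electrons forming a bond to the proton of H3O⁺. Following Markovnikov's rule, the resulting cation is secondary. H2O is released.
(No 1,2-shift: no single shift to an adjacent carbon would give a more stable cation.)
Step 2: Water acts as the nucleophile: an oxygen lone pair bonds to the cationic carbon, giving an oxonium-ion intermediate.
Step 3: Proton transfer from the O–H of the oxonium ion to H2O completes the catalytic cycle and yields the alcohol.
Total: 3 elementary steps.

3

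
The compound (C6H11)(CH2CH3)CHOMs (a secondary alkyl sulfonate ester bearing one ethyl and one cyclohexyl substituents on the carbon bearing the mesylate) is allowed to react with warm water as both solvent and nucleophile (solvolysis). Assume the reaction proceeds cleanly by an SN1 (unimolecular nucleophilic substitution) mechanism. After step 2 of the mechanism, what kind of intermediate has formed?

tertiary carbocation

Step 1: Rate-determining heterolysis of the C–O bond gives MsO⁻ and a secondary carbocation.
Step 2: A hydride (H with its bonding pair) migrates from the adjacent cyclohexyl carbon to the cationic centre — a 1,2-hydride shift — upgrading the secondary cation to a tertiary one.
After step 2 the species present is a tertiary carbocation.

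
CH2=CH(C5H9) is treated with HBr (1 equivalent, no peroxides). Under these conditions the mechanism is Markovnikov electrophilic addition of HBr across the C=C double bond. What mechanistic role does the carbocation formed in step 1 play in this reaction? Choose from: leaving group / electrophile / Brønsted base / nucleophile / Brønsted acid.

electrophile

Step 3: Br⁻ captures the cation: a lone pair on Br⁻ fills the empty p orbital, producing the alkyl halide product.
The carbocation formed in step 1 accepts an electron pair into an empty or π* orbital — it is the electrophile.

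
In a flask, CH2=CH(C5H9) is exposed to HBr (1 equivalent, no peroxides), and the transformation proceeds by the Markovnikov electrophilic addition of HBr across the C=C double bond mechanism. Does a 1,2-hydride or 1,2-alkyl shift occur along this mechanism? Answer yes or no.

yes

The first-formed carbocation is secondary.
The adjacent cyclopentyl carbon already bears 2 other carbon substituents and has a hydrogen to migrate; after a 1,2-hydride shift from that carbon the positive charge sits on a tertiary centre.
Tertiary is more stable than secondary, so the shift occurs.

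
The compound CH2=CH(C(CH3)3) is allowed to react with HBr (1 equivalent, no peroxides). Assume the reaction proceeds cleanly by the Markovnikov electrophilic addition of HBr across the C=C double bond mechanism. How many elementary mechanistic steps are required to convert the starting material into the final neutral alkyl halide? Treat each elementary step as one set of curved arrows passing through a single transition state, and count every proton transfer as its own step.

Step 1: The π electrons of the C=C bond attack a proton of HBr; Markovnikov addition places the new C–H on the less-substituted alkene carbon, so the positive charge ends up on the more-substituted carbon — a secondary carbocation. The H–Br bond breaks heterolytically, releasing Br⁻.
Step 2: Carbocation rearrangement: a 1,2-methyl shift from the adjacent tert-butyl carbon converts the initially-formed secondary cation into the more stable tertiary cation.
Step 3: Nucleophilic attack by Br⁻ on the carbocation completes the addition, giving R–Br.
Total: 3 elementary steps.

3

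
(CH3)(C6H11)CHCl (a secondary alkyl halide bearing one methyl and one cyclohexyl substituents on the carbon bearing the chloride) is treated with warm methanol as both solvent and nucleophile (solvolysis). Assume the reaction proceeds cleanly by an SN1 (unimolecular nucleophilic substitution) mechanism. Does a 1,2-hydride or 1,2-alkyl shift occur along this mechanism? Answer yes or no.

The first-formed carbocation is secondary.
The adjacent cyclohexyl carbon already bears 2 other carbon substituents and has a hydrogen to migrate; after a 1,2-hydride shift from that carbon the positive charge sits on a tertiary centre.
Tertiary is more stable than secondary, so the shift occurs.

yes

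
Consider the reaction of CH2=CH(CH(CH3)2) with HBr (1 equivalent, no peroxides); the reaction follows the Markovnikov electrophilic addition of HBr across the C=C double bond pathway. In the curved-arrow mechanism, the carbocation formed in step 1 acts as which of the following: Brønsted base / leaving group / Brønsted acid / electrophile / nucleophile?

electrophile

Step 3: Br⁻ captures the cation: a lone pair on Br⁻ fills the empty p orbital, producing the alkyl halide product.
The carbocation formed in step 1 accepts an electron pair into an empty or π* orbital — it is the electrophile.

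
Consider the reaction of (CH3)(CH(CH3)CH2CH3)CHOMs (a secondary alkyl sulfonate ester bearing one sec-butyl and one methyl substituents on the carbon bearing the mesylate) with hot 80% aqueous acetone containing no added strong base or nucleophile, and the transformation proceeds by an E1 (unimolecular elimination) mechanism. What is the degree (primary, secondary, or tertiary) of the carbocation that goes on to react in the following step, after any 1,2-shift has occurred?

tertiary

Step 1: Unassisted departure of MsO⁻ (taking the C–O bonding pair) generates a secondary carbocation.
Step 2: A hydride (H with its bonding pair) migrates from the adjacent sec-butyl carbon to the cationic centre — a 1,2-hydride shift — upgrading the secondary cation to a tertiary one.
The cation rearranges from secondary to tertiary via a 1,2-hydride shift from the adjacent sec-butyl carbon; the tertiary cation is what reacts next.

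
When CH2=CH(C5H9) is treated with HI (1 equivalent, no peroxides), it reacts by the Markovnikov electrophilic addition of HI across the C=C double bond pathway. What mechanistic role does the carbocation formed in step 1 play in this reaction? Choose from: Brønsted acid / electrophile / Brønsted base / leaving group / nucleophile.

Step 3: Nucleophilic attack by I⁻ on the carbocation completes the addition, giving R–I.
The carbocation formed in step 1 accepts an electron pair into an empty or π* orbital — it is the electrophile.

electrophile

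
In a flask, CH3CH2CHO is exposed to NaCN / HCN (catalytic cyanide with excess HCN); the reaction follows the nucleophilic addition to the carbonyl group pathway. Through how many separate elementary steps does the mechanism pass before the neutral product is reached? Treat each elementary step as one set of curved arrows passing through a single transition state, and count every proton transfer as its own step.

Step 1: Nucleophilic addition: CN⁻ adds to the carbonyl carbon, pushing the π(C=O) electron pair onto oxygen and giving a tetrahedral alkoxide.
Step 2: The alkoxide oxygen removes a proton from HCN present in the mixture, giving a cyanohydrin and regenerating CN⁻.
Total: 2 elementary steps.

2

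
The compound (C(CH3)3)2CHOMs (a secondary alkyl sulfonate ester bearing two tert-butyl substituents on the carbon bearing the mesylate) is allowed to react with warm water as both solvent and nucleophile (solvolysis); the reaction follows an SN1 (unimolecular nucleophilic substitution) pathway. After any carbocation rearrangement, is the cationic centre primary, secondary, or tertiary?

Step 1: The C–O bond breaks with both electrons going to the mesylate; MsO⁻ leaves and a secondary carbocation remains.
Step 2: A methyl group with its bonding pair migrates from the adjacent tert-butyl carbon to the cationic centre — a 1,2-methyl shift — upgrading the secondary cation to a tertiary one.
The cation rearranges from secondary to tertiary via a 1,2-methyl shift from the adjacent tert-butyl carbon; the tertiary cation is what reacts next.

tertiary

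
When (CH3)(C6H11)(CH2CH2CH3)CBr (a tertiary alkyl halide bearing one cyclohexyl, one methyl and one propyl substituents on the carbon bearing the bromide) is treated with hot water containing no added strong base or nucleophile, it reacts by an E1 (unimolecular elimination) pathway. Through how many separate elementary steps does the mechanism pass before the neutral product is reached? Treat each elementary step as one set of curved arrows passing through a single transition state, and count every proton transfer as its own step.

Step 1: Unassisted departure of Br⁻ (taking the C–Br bonding pair) generates a tertiary carbocation.
(No 1,2-shift: no single shift to an adjacent carbon would give a more stable cation.)
Step 2: A weak base (a water molecule from the solvent) removes a proton from a carbon adjacent to the cationic centre; the electrons of that C–H bond become the new π(C=C) bond, giving the alkene.
Total: 2 elementary steps.

2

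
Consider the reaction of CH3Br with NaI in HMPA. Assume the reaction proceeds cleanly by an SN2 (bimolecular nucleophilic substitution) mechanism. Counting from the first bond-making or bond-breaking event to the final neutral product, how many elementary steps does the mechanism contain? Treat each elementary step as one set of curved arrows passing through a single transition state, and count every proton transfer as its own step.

Step 1: Backside attack by I⁻ on the carbon bearing the bromide: the new C–I bond forms as the C–Br bond breaks, with Walden inversion at carbon.
Total: 1 elementary step.

1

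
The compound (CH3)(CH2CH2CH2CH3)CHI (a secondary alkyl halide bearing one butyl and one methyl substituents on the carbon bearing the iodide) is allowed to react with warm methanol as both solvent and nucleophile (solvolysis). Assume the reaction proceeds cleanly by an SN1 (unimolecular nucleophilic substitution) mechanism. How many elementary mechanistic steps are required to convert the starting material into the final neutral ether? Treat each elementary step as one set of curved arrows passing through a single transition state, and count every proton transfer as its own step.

Step 1: Unassisted departure of I⁻ (taking the C–I bonding pair) generates a secondary carbocation.
(No 1,2-shift: no single shift to an adjacent carbon would give a more stable cation.)
Step 2: A lone pair on the oxygen of CH3OH attacks the carbocation, forming a new C–O σ-bond and an oxonium ion.
Step 3: Proton transfer from the O–H of the oxonium ion to a solvent molecule delivers the neutral ether.
Total: 3 elementary steps.

3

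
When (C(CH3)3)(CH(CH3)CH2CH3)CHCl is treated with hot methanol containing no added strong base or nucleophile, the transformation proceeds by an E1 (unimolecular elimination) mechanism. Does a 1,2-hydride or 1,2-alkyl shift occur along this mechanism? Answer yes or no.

The first-formed carbocation is secondary.
The adjacent sec-butyl carbon already bears 2 other carbon substituents and has a hydrogen to migrate; after a 1,2-hydride shift from that carbon the positive charge sits on a tertiary centre.
Tertiary is more stable than secondary, so the shift occurs.

yes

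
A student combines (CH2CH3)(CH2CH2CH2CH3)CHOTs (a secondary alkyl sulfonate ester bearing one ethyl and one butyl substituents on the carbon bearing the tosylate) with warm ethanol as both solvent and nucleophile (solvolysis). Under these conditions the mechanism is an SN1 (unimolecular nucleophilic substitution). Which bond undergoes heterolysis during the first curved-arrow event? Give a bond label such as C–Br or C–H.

Step 1: Rate-determining heterolysis of the C–O bond gives TsO⁻ and a secondary carbocation.
The bond broken in this step is the C–O bond.

C–O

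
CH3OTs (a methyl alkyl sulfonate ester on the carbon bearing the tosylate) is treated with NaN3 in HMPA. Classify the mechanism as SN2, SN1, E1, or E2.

Conditions: a methyl substrate with a strong nucleophile in the polar aprotic solvent HMPA.
These conditions are the textbook signature of the SN2 pathway.
An unhindered substrate with a strong nucleophile in a polar aprotic solvent favours one-step backside displacement.

SN2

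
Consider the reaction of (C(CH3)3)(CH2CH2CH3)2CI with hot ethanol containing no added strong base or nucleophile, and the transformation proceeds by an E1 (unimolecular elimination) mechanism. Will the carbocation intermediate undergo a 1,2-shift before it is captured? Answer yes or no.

The first-formed carbocation is tertiary.
No single 1,2-shift to an adjacent carbon would produce a more-substituted cation than the one already present, so no rearrangement occurs.

no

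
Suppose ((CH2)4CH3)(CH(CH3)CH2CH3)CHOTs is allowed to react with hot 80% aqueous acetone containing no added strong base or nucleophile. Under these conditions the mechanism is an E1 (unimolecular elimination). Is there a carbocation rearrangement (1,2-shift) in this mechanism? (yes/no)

The first-formed carbocation is secondary.
The adjacent sec-butyl carbon already bears 2 other carbon substituents and has a hydrogen to migrate; after a 1,2-hydride shift from that carbon the positive charge sits on a tertiary centre.
Tertiary is more stable than secondary, so the shift occurs.

yes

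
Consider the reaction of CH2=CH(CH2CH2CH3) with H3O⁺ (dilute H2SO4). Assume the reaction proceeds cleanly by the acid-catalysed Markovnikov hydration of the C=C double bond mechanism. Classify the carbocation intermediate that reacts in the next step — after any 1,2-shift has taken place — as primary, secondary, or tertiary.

Step 1: Protonation of the alkene by H3O⁺: the π bond acts as the nucleophile and picks up H⁺, giving the more stable (Markovnikov) secondary carbocation. H2O is released.
No single 1,2-shift to an adjacent carbon would give a more-substituted cation, so no rearrangement occurs.

secondary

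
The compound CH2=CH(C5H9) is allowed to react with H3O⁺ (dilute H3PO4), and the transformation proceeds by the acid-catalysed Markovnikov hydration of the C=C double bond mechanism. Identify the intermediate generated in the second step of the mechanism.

tertiary carbocation

Step 1: The π electrons of the C=C bond attack a proton of H3O⁺; Markovnikov addition places the new C–H on the less-substituted alkene carbon, so the positive charge ends up on the more-substituted carbon — a secondary carbocation. H2O is released.
Step 2: Carbocation rearrangement: a 1,2-hydride shift from the adjacent cyclopentyl carbon converts the initially-formed secondary cation into the more stable tertiary cation.
After step 2 the species present is a tertiary carbocation.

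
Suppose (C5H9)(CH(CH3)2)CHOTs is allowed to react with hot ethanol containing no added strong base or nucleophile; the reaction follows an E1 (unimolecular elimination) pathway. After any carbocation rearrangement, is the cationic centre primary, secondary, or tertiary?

Step 1: Ionisation: the C–O σ-bond cleaves heterolytically; both bonding electrons depart with TsO⁻, leaving a secondary carbocation at the α-carbon.
Step 2: A hydride (H with its bonding pair) migrates from the adjacent cyclopentyl carbon to the cationic centre — a 1,2-hydride shift — upgrading the secondary cation to a tertiary one.
The cation rearranges from secondary to tertiary via a 1,2-hydride shift from the adjacent cyclopentyl carbon; the tertiary cation is what reacts next.

tertiary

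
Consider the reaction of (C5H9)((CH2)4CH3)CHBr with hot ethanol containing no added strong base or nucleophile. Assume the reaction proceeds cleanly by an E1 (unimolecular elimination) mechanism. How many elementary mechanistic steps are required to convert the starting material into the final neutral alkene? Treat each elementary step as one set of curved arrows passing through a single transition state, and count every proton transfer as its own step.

Step 1: Rate-determining heterolysis of the C–Br bond gives Br⁻ and a secondary carbocation.
Step 2: A 1,2-hydride shift from the adjacent cyclopentyl carbon moves the positive charge from the secondary centre to an adjacent carbon, generating a more stable tertiary carbocation.
Step 3: Loss of a β-proton to an ethanol molecule of the solvent: the C–H bonding pair collapses toward the cationic carbon to form the C=C π bond, yielding the alkene.
Total: 3 elementary steps.

3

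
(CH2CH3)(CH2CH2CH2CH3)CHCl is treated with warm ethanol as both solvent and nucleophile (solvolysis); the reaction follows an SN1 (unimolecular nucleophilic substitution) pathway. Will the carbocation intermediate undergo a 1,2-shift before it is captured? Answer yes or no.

no

The first-formed carbocation is secondary.
No single 1,2-shift to an adjacent carbon would produce a more-substituted cation than the one already present, so no rearrangement occurs.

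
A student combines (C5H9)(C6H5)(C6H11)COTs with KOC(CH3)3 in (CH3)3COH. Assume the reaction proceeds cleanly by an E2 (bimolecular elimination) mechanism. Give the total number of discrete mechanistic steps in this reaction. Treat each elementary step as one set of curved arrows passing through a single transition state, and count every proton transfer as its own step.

1

Step 1: Concerted anti-periplanar elimination: (CH3)3CO⁻ abstracts a β-H while TsO⁻ leaves, and the C–H electrons become the new C=C π bond — all in a single transition state.
Total: 1 elementary step.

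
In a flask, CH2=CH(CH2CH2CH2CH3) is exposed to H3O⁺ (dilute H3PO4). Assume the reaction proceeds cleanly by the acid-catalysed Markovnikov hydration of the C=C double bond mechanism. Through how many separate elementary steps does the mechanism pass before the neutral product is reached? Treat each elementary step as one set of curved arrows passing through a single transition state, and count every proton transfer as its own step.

3

Step 1: The π electrons of the C=C bond attack a proton of H3O⁺; Markovnikov addition places the new C–H on the less-substituted alkene carbon, so the positive charge ends up on the more-substituted carbon — a secondary carbocation. H2O is released.
(No 1,2-shift: no single shift to an adjacent carbon would give a more stable cation.)
Step 2: Water acts as the nucleophile: an oxygen lone pair bonds to the cationic carbon, giving an oxonium-ion intermediate.
Step 3: H2O removes a proton from the oxonium oxygen, regenerating H3O⁺ and giving the neutral alcohol.
Total: 3 elementary steps.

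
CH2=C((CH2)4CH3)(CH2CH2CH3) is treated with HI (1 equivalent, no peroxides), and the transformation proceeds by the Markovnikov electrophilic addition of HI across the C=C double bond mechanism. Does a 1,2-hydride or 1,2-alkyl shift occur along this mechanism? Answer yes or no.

The first-formed carbocation is tertiary.
No single 1,2-shift to an adjacent carbon would produce a more-substituted cation than the one already present, so no rearrangement occurs.

no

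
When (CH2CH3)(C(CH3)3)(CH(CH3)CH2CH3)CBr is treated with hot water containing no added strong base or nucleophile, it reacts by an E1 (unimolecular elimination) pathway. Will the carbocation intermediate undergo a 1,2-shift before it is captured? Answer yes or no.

no

The first-formed carbocation is tertiary.
No single 1,2-shift to an adjacent carbon would produce a more-substituted cation than the one already present, so no rearrangement occurs.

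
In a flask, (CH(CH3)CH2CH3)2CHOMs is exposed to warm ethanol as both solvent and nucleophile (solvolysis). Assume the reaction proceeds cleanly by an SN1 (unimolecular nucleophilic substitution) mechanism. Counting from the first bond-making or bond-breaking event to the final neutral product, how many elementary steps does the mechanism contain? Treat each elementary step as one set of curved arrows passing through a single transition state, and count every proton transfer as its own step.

Step 1: The C–O bond breaks with both electrons going to the mesylate; MsO⁻ leaves and a secondary carbocation remains.
Step 2: A 1,2-hydride shift from the adjacent sec-butyl carbon moves the positive charge from the secondary centre to an adjacent carbon, generating a more stable tertiary carbocation.
Step 3: A lone pair on the oxygen of CH3CH2OH attacks the carbocation, forming a new C–O σ-bond and an oxonium ion.
Step 4: Deprotonation of the oxonium oxygen by solvent ethanol yields the neutral ether.
Total: 4 elementary steps.

4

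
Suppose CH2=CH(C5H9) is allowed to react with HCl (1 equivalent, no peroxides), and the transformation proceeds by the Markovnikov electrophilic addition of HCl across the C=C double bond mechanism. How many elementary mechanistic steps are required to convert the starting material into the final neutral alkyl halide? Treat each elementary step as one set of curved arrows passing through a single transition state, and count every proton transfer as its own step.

Step 1: Electrophilic addition begins with the π(C=C) electrons forming a bond to the proton of HCl. Following Markovnikov's rule, the resulting cation is secondary. The H–Cl bond breaks heterolytically, releasing Cl⁻.
Step 2: A hydride (H with its bonding pair) migrates from the adjacent cyclopentyl carbon to the cationic centre — a 1,2-hydride shift — upgrading the secondary cation to a tertiary one.
Step 3: Nucleophilic attack by Cl⁻ on the carbocation completes the addition, giving R–Cl.
Total: 3 elementary steps.

3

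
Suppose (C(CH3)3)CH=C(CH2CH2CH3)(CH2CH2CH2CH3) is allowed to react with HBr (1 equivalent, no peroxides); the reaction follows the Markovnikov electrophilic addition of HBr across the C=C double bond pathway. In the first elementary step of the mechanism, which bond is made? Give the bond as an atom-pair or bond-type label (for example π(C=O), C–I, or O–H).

Step 1: Electrophilic addition begins with the π(C=C) electrons forming a bond to the proton of HBr. Following Markovnikov's rule, the resulting cation is tertiary. The H–Br bond breaks heterolytically, releasing Br⁻.
The bond formed in this step is the C–H bond.

C–H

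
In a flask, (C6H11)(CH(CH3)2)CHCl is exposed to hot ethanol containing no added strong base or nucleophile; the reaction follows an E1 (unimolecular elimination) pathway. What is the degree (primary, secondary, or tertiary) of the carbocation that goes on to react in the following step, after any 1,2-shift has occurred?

Step 1: The C–Cl bond breaks with both electrons going to the chloride; Cl⁻ leaves and a secondary carbocation remains.
Step 2: A hydride (H with its bonding pair) migrates from the adjacent isopropyl carbon to the cationic centre — a 1,2-hydride shift — upgrading the secondary cation to a tertiary one.
The cation rearranges from secondary to tertiary via a 1,2-hydride shift from the adjacent isopropyl carbon; the tertiary cation is what reacts next.

tertiary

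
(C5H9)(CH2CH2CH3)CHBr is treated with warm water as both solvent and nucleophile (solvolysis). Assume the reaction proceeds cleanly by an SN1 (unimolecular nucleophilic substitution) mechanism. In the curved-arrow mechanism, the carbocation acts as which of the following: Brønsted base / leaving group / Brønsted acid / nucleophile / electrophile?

Step 3: A lone pair on the oxygen of H2O attacks the carbocation, forming a new C–O σ-bond and an oxonium ion.
The carbocation accepts an electron pair into an empty or π* orbital — it is the electrophile.

electrophile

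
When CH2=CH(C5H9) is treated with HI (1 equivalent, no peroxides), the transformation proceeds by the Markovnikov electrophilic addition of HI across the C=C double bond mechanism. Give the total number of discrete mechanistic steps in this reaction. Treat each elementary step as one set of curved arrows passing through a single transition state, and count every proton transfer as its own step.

3

Step 1: Electrophilic addition begins with the π(C=C) electrons forming a bond to the proton of HI. Following Markovnikov's rule, the resulting cation is secondary. The H–I bond breaks heterolytically, releasing I⁻.
Step 2: Carbocation rearrangement: a 1,2-hydride shift from the adjacent cyclopentyl carbon converts the initially-formed secondary cation into the more stable tertiary cation.
Step 3: Nucleophilic attack by I⁻ on the carbocation completes the addition, giving R–I.
Total: 3 elementary steps.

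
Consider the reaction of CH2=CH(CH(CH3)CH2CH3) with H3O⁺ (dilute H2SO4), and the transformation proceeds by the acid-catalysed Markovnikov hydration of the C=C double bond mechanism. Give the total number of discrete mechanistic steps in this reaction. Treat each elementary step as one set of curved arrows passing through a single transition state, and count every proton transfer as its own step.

4

Step 1: The π electrons of the C=C bond attack a proton of H3O⁺; Markovnikov addition places the new C–H on the less-substituted alkene carbon, so the positive charge ends up on the more-substituted carbon — a secondary carbocation. H2O is released.
Step 2: A 1,2-hydride shift from the adjacent sec-butyl carbon moves the positive charge from the secondary centre to an adjacent carbon, generating a more stable tertiary carbocation.
Step 3: Nucleophilic capture of the cation by H2O produces the protonated alcohol (an oxonium ion).
Step 4: Proton transfer from the O–H of the oxonium ion to H2O completes the catalytic cycle and yields the alcohol.
Total: 4 elementary steps.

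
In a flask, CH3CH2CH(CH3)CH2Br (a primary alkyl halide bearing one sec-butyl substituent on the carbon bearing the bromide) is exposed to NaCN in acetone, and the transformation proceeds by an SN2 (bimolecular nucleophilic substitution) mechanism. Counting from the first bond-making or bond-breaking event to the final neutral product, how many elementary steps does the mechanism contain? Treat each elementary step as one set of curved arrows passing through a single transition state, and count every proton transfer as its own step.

1

Step 1: Backside attack by CN⁻ on the carbon bearing the bromide: the new C–C bond forms as the C–Br bond breaks, with Walden inversion at carbon.
Total: 1 elementary step.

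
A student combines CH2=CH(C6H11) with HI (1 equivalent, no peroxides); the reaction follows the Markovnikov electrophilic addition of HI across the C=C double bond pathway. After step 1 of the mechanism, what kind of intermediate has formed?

secondary carbocation

Step 1: Electrophilic addition begins with the π(C=C) electrons forming a bond to the proton of HI. Following Markovnikov's rule, the resulting cation is secondary. The H–I bond breaks heterolytically, releasing I⁻.
After step 1 the species present is a secondary carbocation.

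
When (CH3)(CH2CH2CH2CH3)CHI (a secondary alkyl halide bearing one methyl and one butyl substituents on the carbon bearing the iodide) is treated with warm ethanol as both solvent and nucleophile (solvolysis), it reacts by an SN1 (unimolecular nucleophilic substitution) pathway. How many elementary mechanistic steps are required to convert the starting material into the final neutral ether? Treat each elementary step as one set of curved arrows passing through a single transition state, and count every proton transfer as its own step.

3

Step 1: Unassisted departure of I⁻ (taking the C–I bonding pair) generates a secondary carbocation.
(No 1,2-shift: no single shift to an adjacent carbon would give a more stable cation.)
Step 2: Nucleophilic capture: the oxygen of CH3CH2OH bonds to the cationic carbon, producing an oxonium-ion intermediate.
Step 3: Deprotonation of the oxonium oxygen by solvent ethanol yields the neutral ether.
Total: 3 elementary steps.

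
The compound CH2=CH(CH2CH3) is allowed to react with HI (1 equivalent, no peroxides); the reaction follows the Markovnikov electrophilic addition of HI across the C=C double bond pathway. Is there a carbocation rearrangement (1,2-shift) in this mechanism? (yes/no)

no

The first-formed carbocation is secondary.
No single 1,2-shift to an adjacent carbon would produce a more-substituted cation than the one already present, so no rearrangement occurs.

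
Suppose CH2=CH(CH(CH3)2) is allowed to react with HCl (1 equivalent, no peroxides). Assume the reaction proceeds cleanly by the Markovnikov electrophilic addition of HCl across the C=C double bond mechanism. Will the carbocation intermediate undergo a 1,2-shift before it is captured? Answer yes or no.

yes

The first-formed carbocation is secondary.
The adjacent isopropyl carbon already bears 2 other carbon substituents and has a hydrogen to migrate; after a 1,2-hydride shift from that carbon the positive charge sits on a tertiary centre.
Tertiary is more stable than secondary, so the shift occurs.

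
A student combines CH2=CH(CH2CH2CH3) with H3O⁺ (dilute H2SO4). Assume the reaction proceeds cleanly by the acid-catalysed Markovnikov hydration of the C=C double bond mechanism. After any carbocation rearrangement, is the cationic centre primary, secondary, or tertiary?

secondary

Step 1: Electrophilic addition begins with the π(C=C) electrons forming a bond to the proton of H3O⁺. Following Markovnikov's rule, the resulting cation is secondary. H2O is released.
No single 1,2-shift to an adjacent carbon would give a more-substituted cation, so no rearrangement occurs.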